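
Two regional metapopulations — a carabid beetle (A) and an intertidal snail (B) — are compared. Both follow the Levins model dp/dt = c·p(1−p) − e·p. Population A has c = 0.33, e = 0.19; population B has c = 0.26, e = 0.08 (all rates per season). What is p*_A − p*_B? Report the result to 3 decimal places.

A: p*_A = 1 − 0.19/0.33 = 0.4242.
B: p*_B = 1 − 0.08/0.26 = 0.6923.
p*_A − p*_B = 0.4242 − 0.6923 = -0.2681.

-0.268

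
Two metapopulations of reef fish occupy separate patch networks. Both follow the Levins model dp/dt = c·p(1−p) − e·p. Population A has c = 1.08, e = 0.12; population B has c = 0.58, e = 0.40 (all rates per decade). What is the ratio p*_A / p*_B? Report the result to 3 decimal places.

2.864

A: p*_A = 1 − 0.12/1.08 = 0.8889.
B: p*_B = 1 − 0.40/0.58 = 0.3103.
p*_A / p*_B = 0.8889/0.3103 = 2.8642.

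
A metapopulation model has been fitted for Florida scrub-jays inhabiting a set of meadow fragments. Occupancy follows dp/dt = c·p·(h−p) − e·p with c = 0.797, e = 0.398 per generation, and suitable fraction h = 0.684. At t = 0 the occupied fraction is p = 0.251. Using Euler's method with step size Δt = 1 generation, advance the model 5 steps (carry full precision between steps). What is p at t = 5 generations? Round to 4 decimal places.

Update rule: p ← p + [c·p·(h−p) − e·p]·Δt with Δt = 1.
step 1: Δp = -0.01328, p = 0.23772
step 2: Δp = -0.01006, p = 0.22766
step 3: Δp = -0.00781, p = 0.21985
step 4: Δp = -0.00617, p = 0.21368
step 5: Δp = -0.00495, p = 0.20873

0.2087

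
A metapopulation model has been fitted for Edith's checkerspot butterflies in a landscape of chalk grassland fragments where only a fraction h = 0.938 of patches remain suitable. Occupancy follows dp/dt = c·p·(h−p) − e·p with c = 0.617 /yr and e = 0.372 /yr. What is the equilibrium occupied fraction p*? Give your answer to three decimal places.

Setting dp/dt = 0 and dividing by p* gives c·(h−p*) = e.
So p* = h − e/c = 0.938 − 0.372/0.617 = 0.938 − 0.6029 = 0.3351.

0.335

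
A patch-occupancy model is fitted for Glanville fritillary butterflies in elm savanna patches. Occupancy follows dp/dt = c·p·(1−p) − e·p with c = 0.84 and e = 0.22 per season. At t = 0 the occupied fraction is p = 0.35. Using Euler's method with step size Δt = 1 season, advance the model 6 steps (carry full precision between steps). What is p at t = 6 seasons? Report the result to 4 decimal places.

Update rule: p ← p + [c·p·(1−p) − e·p]·Δt with Δt = 1.
step 1: Δp = +0.11410, p = 0.46410
step 2: Δp = +0.10682, p = 0.57092
step 3: Δp = +0.08017, p = 0.65109
step 4: Δp = +0.04758, p = 0.69867
step 5: Δp = +0.02314, p = 0.72181
step 6: Δp = +0.00987, p = 0.73168

0.7317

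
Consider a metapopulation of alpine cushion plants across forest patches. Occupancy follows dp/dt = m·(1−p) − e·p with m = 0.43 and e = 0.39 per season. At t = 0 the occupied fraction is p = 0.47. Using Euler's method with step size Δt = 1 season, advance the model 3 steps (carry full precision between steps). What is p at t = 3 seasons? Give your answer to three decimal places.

0.524

Update rule: p ← p + [m·(1−p) − e·p]·Δt with Δt = 1.
t = 1: p = 0.47000 + (+0.04460) = 0.51460
t = 2: p = 0.51460 + (+0.00803) = 0.52263
t = 3: p = 0.52263 + (+0.00145) = 0.52407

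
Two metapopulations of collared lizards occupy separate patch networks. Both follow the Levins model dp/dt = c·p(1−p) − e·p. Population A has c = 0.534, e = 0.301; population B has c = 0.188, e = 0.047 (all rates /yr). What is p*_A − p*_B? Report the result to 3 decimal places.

-0.314

A: p*_A = 1 − 0.301/0.534 = 0.4363.
B: p*_B = 1 − 0.047/0.188 = 0.7500.
p*_A − p*_B = 0.4363 − 0.7500 = -0.3137.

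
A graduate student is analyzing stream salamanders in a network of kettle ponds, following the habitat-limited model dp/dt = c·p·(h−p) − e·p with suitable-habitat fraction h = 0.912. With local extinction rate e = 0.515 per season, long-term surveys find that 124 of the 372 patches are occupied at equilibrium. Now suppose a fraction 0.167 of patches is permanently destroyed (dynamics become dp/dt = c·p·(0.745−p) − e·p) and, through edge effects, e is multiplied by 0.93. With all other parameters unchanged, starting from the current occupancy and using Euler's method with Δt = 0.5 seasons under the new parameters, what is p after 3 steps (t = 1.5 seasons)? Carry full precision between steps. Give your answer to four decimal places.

Observed p* = 124/372 = 0.33333.
Balance c(h−p*) = e gives c = e/(0.912 − 0.33333) = 0.515/0.57867 = 0.88998.
Starting from p₀ = 0.33333; update p ← p + (dp/dt)·Δt with the new parameters.
p: 0.33333 → 0.31457  (Δp = -0.01876)
p: 0.31457 → 0.29949  (Δp = -0.01508)
p: 0.29949 → 0.28714  (Δp = -0.01235)

0.2871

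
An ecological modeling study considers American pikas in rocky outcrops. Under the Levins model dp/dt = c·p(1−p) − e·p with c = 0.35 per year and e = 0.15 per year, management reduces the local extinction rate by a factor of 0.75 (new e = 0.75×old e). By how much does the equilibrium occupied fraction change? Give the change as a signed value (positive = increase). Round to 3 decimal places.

0.107

Before: p* = 1 − 0.15/0.35 = 0.5714.
After the change, c = 0.35, e = 0.1125, so p* = 1 − 0.1125/0.35 = 0.6786.
Δp* = 0.6786 − 0.5714 = +0.1071.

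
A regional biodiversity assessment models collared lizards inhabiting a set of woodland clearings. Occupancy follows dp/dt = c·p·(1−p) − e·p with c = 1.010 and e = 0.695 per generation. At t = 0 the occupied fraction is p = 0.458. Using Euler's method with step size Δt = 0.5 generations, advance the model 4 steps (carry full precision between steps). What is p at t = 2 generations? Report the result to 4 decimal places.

Update rule: p ← p + [c·p·(1−p) − e·p]·Δt with Δt = 0.5.
p: 0.45800 → 0.42420  (Δp = -0.03380)
p: 0.42420 → 0.40014  (Δp = -0.02406)
p: 0.40014 → 0.38231  (Δp = -0.01784)
p: 0.38231 → 0.36871  (Δp = -0.01360)

0.3687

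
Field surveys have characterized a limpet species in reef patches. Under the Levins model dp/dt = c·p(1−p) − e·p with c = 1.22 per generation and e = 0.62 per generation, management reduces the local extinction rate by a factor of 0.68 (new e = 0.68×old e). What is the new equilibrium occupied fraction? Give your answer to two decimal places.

0.65

Before: p* = 1 − 0.62/1.22 = 0.4918.
After the change, c = 1.22, e = 0.4216, so p* = 1 − 0.4216/1.22 = 0.6544.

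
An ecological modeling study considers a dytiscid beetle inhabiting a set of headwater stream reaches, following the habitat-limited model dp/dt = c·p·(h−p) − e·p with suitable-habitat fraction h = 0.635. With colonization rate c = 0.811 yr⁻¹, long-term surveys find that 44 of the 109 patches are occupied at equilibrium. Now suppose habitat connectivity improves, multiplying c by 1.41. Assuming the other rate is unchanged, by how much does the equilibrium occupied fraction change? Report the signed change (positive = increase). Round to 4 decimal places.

Observed p* = 44/109 = 0.40367.
Balance c(h−p*) = e gives e = 0.811×(0.635 − 0.40367) = 0.18761.
New p* = 0.635 − e/c = 0.635 − 0.18761/1.14351 = 0.47093.
Δp* = 0.47093 − 0.40367 = +0.06726.

0.0673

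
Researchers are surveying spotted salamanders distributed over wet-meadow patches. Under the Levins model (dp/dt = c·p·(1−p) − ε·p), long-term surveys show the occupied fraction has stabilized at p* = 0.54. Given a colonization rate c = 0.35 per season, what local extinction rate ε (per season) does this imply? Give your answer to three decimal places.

0.161

At equilibrium c(1−p*) = ε.
ε = 0.35 × (1 − 0.54) = 0.35 × 0.4600 = 0.1610.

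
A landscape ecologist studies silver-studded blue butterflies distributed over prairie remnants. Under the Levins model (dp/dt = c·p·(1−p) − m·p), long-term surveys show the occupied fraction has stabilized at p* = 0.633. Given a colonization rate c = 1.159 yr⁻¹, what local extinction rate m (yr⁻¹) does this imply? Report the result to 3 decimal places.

At equilibrium c(1−p*) = m.
m = 1.159 × (1 − 0.633) = 1.159 × 0.3670 = 0.4254.

0.425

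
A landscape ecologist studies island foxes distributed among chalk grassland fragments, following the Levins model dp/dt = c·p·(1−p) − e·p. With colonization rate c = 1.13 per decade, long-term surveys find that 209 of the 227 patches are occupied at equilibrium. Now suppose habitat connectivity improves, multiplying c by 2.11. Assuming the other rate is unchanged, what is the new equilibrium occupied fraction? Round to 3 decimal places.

0.962

Observed p* = 209/227 = 0.92070.
Balance c(1−p*) = e gives e = 1.13×(1 − 0.92070) = 0.08961.
New p* = 1 − e/c = 1 − 0.08961/2.38430 = 0.96242.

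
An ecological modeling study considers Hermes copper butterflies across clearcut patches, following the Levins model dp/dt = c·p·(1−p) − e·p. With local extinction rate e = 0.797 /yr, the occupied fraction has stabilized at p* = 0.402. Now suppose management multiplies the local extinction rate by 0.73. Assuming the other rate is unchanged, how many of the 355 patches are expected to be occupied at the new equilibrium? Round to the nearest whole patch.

Balance c(1−p*) = e gives c = e/(1 − 0.40200) = 0.797/0.59800 = 1.33278.
New p* = 1 − e/c = 1 − 0.58181/1.33278 = 0.56346.
Expected occupied = 355 × 0.56346 = 200.03 ≈ 200.

200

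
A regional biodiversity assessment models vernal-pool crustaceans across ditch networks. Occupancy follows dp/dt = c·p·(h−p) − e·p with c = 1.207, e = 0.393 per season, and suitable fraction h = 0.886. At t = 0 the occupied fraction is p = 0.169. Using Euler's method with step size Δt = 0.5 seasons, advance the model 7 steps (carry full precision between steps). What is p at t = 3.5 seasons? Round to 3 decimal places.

0.465

Update rule: p ← p + [c·p·(h−p) − e·p]·Δt with Δt = 0.5.
  1  |  dp/dt·Δt = +0.039919  |  p_1 = 0.208919
  2  |  dp/dt·Δt = +0.044316  |  p_2 = 0.253235
  3  |  dp/dt·Δt = +0.046943  |  p_3 = 0.300178
  4  |  dp/dt·Δt = +0.047141  |  p_4 = 0.347319
  5  |  dp/dt·Δt = +0.044663  |  p_5 = 0.391982
  6  |  dp/dt·Δt = +0.039841  |  p_6 = 0.431823
  7  |  dp/dt·Δt = +0.033508  |  p_7 = 0.465331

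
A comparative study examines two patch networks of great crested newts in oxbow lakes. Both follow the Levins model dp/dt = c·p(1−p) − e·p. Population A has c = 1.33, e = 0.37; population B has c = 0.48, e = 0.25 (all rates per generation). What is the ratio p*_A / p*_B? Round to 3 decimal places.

A: p*_A = 1 − 0.37/1.33 = 0.7218.
B: p*_B = 1 − 0.25/0.48 = 0.4792.
p*_A / p*_B = 0.7218/0.4792 = 1.5064.

1.506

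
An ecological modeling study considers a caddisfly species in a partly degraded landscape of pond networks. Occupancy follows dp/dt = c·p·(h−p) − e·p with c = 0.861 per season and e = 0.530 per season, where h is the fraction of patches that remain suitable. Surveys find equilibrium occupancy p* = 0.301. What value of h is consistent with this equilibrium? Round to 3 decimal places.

At equilibrium c(h−p*) = e, so h = p* + e/c.
h = 0.301 + 0.530/0.861 = 0.301 + 0.6156 = 0.9166.

0.917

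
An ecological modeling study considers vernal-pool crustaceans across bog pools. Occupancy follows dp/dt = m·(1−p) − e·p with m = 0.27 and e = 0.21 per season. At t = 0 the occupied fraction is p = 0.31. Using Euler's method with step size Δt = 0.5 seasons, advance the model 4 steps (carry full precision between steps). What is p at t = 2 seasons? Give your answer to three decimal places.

Update rule: p ← p + [m·(1−p) − e·p]·Δt with Δt = 0.5.
p: 0.31000 → 0.37060  (Δp = +0.06060)
p: 0.37060 → 0.41666  (Δp = +0.04606)
p: 0.41666 → 0.45166  (Δp = +0.03500)
p: 0.45166 → 0.47826  (Δp = +0.02660)

0.478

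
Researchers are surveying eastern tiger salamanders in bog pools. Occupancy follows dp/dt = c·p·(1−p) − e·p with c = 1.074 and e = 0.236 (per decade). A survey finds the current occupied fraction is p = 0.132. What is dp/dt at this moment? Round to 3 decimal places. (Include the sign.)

Colonization term: c·p·(1−p) = 1.074×0.132×0.8680 = 0.12305.
Extinction term: e·p = 0.03115.
dp/dt = 0.12305 − 0.03115 = 0.09190.

0.092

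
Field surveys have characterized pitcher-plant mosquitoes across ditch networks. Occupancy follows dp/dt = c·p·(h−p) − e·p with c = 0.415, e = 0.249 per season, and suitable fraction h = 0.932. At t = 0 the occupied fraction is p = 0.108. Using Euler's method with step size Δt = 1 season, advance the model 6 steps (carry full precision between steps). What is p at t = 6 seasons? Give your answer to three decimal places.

Update rule: p ← p + [c·p·(h−p) − e·p]·Δt with Δt = 1.
step 1: Δp = +0.01004, p = 0.11804
step 2: Δp = +0.01048, p = 0.12852
step 3: Δp = +0.01085, p = 0.13937
step 4: Δp = +0.01114, p = 0.15052
step 5: Δp = +0.01134, p = 0.16185
step 6: Δp = +0.01143, p = 0.17328

0.173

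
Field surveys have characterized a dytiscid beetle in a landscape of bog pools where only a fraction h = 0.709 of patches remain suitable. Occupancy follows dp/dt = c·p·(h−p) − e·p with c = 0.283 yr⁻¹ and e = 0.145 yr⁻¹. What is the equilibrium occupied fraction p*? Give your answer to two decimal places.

Setting dp/dt = 0 and dividing by p* gives c·(h−p*) = e.
So p* = h − e/c = 0.709 − 0.145/0.283 = 0.709 − 0.5124 = 0.1966.

0.20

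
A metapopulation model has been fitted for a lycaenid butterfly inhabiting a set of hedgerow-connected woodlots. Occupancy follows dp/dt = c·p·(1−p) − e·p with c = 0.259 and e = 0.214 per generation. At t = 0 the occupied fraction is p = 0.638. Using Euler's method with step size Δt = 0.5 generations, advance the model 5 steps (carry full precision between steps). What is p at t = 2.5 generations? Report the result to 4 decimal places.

0.4899

Update rule: p ← p + [c·p·(1−p) − e·p]·Δt with Δt = 0.5.
step 1: Δp = -0.03836, p = 0.59964
step 2: Δp = -0.03307, p = 0.56657
step 3: Δp = -0.02882, p = 0.53775
step 4: Δp = -0.02535, p = 0.51240
step 5: Δp = -0.02247, p = 0.48993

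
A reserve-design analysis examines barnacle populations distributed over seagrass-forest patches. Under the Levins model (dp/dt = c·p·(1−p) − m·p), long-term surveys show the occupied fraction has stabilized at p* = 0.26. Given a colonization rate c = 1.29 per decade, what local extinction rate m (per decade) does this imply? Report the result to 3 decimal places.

At equilibrium c(1−p*) = m.
m = 1.29 × (1 − 0.26) = 1.29 × 0.7400 = 0.9546.

0.955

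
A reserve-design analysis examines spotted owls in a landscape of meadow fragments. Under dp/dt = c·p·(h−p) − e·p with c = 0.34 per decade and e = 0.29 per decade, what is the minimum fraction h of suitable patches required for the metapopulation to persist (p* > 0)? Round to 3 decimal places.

0.853

p* = h − e/c is positive only when h > e/c.
h_min = e/c = 0.29/0.34 = 0.8529.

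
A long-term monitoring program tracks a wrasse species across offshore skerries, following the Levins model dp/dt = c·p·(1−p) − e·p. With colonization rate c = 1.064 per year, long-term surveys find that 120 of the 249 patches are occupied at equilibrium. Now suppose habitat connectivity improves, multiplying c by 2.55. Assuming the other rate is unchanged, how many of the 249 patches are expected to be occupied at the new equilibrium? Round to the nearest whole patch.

Observed p* = 120/249 = 0.48193.
Balance c(1−p*) = e gives e = 1.064×(1 − 0.48193) = 0.55123.
New p* = 1 − e/c = 1 − 0.55123/2.71320 = 0.79683.
Expected occupied = 249 × 0.79683 = 198.41 ≈ 198.

198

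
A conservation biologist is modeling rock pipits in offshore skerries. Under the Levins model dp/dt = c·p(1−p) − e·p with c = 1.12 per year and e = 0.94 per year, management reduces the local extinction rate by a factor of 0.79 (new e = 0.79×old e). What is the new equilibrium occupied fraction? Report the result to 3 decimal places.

0.337

Before: p* = 1 − 0.94/1.12 = 0.1607.
After the change, c = 1.12, e = 0.7426, so p* = 1 − 0.7426/1.12 = 0.3370.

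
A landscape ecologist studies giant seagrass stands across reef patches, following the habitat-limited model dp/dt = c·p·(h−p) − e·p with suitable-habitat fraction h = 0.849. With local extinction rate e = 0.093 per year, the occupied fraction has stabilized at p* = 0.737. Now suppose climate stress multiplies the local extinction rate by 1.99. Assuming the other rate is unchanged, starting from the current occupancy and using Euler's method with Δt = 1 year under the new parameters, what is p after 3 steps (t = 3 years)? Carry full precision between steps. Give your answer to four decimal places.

0.6350

Balance c(h−p*) = e gives c = e/(0.849 − 0.73700) = 0.093/0.11200 = 0.83036.
Starting from p₀ = 0.73700; update p ← p + (dp/dt)·Δt with the new parameters.
p: 0.73700 → 0.66914  (Δp = -0.06786)
p: 0.66914 → 0.64524  (Δp = -0.02391)
p: 0.64524 → 0.63500  (Δp = -0.01024)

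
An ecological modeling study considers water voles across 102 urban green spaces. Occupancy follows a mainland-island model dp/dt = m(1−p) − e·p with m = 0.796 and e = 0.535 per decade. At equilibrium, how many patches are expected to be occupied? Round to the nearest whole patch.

61

p* = m/(m+e) = 0.796/1.3310 = 0.5980.
Expected occupied patches = N × p* = 102 × 0.5980 = 61.00 ≈ 61.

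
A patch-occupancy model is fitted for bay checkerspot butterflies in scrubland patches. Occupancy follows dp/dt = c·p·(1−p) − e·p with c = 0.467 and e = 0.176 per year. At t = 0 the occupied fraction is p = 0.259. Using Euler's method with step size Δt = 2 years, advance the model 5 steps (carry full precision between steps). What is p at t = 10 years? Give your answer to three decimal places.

Update rule: p ← p + [c·p·(1−p) − e·p]·Δt with Δt = 2.
t = 2: p = 0.25900 + (+0.08808) = 0.34708
t = 4: p = 0.34708 + (+0.08949) = 0.43657
t = 6: p = 0.43657 + (+0.07607) = 0.51264
t = 8: p = 0.51264 + (+0.05290) = 0.56554
t = 10: p = 0.56554 + (+0.03042) = 0.59596

0.596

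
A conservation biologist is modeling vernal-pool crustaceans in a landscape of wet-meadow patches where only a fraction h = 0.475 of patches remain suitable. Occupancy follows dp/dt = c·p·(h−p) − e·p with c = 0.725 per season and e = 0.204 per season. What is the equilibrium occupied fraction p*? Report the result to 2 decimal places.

Setting dp/dt = 0 and dividing by p* gives c·(h−p*) = e.
So p* = h − e/c = 0.475 − 0.204/0.725 = 0.475 − 0.2814 = 0.1936.

0.19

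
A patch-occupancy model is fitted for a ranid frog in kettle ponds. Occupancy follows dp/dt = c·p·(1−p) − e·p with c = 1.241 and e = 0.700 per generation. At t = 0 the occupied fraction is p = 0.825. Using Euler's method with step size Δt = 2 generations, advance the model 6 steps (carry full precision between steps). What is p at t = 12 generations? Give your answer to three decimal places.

0.411

Update rule: p ← p + [c·p·(1−p) − e·p]·Δt with Δt = 2.
step 1: Δp = -0.79666, p = 0.02834
step 2: Δp = +0.02867, p = 0.05701
step 3: Δp = +0.05362, p = 0.11062
step 4: Δp = +0.08932, p = 0.19995
step 5: Δp = +0.11712, p = 0.31706
step 6: Δp = +0.09355, p = 0.41061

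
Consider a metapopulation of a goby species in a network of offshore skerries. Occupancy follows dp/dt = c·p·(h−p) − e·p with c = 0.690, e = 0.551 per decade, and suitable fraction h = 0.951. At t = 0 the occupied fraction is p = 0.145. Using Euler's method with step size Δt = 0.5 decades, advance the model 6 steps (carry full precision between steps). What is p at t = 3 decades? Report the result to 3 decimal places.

Update rule: p ← p + [c·p·(h−p) − e·p]·Δt with Δt = 0.5.
p: 0.14500 → 0.14537  (Δp = +0.00037)
p: 0.14537 → 0.14573  (Δp = +0.00035)
p: 0.14573 → 0.14607  (Δp = +0.00034)
p: 0.14607 → 0.14639  (Δp = +0.00032)
p: 0.14639 → 0.14669  (Δp = +0.00031)
p: 0.14669 → 0.14698  (Δp = +0.00029)

0.147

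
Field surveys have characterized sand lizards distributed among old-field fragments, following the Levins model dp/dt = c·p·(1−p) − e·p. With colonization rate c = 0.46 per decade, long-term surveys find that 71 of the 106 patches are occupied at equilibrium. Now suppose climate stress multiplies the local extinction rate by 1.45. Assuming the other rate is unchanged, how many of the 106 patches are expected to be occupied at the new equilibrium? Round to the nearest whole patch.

Observed p* = 71/106 = 0.66981.
Balance c(1−p*) = e gives e = 0.46×(1 − 0.66981) = 0.15189.
New p* = 1 − e/c = 1 − 0.22024/0.46000 = 0.52122.
Expected occupied = 106 × 0.52122 = 55.25 ≈ 55.

55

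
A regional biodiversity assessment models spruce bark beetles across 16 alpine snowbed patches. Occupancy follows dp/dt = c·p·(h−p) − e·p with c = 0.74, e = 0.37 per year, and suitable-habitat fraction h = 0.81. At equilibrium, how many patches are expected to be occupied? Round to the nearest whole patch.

p* = h − e/c = 0.81 − 0.5000 = 0.3100.
Expected occupied patches = N × p* = 16 × 0.3100 = 4.96 ≈ 5.

5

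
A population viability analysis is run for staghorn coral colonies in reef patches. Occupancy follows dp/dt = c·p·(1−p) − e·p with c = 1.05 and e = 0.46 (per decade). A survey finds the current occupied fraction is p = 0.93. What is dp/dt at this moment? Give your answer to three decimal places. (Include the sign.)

Colonization term: c·p·(1−p) = 1.05×0.93×0.0700 = 0.06835.
Extinction term: e·p = 0.42780.
dp/dt = 0.06835 − 0.42780 = -0.35945.

-0.359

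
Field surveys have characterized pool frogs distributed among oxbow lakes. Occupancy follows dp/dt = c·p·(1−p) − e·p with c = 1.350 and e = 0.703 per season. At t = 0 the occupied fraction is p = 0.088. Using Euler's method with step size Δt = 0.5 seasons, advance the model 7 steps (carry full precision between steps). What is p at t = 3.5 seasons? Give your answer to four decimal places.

Update rule: p ← p + [c·p·(1−p) − e·p]·Δt with Δt = 0.5.
step 1: Δp = +0.02324, p = 0.11124
step 2: Δp = +0.02763, p = 0.13887
step 3: Δp = +0.03191, p = 0.17078
step 4: Δp = +0.03556, p = 0.20634
step 5: Δp = +0.03801, p = 0.24435
step 6: Δp = +0.03875, p = 0.28310
step 7: Δp = +0.03748, p = 0.32058

0.3206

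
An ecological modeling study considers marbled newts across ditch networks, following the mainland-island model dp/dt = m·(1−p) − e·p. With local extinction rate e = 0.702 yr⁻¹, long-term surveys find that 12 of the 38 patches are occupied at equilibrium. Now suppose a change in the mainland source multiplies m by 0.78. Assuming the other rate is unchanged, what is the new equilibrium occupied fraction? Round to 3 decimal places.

Observed p* = 12/38 = 0.31579.
Balance m(1−p*) = e·p* gives m = e·p*/(1−p*) = 0.702×0.31579/0.68421 = 0.32400.
New p* = m/(m+e) = 0.25272/(0.25272+0.70200) = 0.26471.

0.265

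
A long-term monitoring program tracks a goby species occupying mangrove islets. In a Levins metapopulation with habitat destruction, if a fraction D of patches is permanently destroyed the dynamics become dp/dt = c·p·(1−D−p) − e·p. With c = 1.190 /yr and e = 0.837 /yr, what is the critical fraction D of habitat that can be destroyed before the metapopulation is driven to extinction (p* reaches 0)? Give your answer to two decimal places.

The nontrivial equilibrium is p* = (1−D) − e/c; extinction occurs when this hits zero.
So D_crit = 1 − e/c = 1 − 0.837/1.190 = 1 − 0.7034 = 0.2966.
Note this equals the original equilibrium occupancy — the Levins extinction-debt result.

0.30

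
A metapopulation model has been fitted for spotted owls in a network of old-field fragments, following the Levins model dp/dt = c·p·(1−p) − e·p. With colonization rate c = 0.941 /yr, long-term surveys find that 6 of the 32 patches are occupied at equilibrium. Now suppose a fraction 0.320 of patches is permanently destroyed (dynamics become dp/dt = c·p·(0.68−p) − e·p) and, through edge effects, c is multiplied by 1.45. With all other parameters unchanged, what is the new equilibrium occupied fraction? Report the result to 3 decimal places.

Observed p* = 6/32 = 0.18750.
Balance c(1−p*) = e gives e = 0.941×(1 − 0.18750) = 0.76456.
New p* = 0.68 − e/c = 0.68 − 0.76456/1.36445 = 0.11966.

0.120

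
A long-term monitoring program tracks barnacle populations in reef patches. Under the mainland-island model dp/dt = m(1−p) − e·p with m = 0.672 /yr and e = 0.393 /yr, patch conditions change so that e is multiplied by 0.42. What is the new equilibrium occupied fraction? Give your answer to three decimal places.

0.803

Before: p* = 0.672/(0.672+0.393) = 0.6310.
After: m = 0.672, e = 0.16506; p* = 0.672/0.8371 = 0.8028.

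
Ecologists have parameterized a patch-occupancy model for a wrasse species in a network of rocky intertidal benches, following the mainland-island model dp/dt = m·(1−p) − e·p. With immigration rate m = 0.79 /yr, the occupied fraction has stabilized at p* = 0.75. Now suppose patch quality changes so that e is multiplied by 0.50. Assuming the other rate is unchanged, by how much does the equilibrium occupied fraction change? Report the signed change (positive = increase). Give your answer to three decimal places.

0.107

Balance m(1−p*) = e·p* gives e = m(1−p*)/p* = 0.79×0.25000/0.75000 = 0.26333.
New p* = m/(m+e) = 0.79000/(0.79000+0.13167) = 0.85714.
Δp* = 0.85714 − 0.75000 = +0.10714.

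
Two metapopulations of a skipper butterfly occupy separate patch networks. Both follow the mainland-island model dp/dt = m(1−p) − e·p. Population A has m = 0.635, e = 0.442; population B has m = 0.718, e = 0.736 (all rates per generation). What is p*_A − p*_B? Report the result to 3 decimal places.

0.096

A: p*_A = m/(m+e) = 0.635/1.0770 = 0.5896.
B: p*_B = 0.718/1.4540 = 0.4938.
p*_A − p*_B = 0.5896 − 0.4938 = 0.0958.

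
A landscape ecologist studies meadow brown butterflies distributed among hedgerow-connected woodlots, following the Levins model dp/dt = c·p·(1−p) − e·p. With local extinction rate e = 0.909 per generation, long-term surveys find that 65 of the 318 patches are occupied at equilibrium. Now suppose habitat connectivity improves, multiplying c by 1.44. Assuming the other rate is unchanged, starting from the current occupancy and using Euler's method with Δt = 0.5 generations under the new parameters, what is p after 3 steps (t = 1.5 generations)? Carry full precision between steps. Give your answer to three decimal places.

Observed p* = 65/318 = 0.20440.
Balance c(1−p*) = e gives c = e/(1 − 0.20440) = 0.909/0.79560 = 1.14254.
Starting from p₀ = 0.20440; update p ← p + (dp/dt)·Δt with the new parameters.
t = 0.5: p = 0.20440 + (+0.04088) = 0.24528
t = 1: p = 0.24528 + (+0.04080) = 0.28608
t = 1.5: p = 0.28608 + (+0.03799) = 0.32407

0.324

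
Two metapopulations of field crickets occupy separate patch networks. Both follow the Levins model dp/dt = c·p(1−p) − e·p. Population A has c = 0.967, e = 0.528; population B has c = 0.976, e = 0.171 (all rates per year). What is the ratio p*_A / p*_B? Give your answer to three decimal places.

0.550

A: p*_A = 1 − 0.528/0.967 = 0.4540.
B: p*_B = 1 − 0.171/0.976 = 0.8248.
p*_A / p*_B = 0.4540/0.8248 = 0.5504.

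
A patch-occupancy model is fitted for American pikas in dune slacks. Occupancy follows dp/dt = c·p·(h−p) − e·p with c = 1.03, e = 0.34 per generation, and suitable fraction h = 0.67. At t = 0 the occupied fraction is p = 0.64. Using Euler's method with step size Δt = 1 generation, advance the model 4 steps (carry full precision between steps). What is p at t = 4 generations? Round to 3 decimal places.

Update rule: p ← p + [c·p·(h−p) − e·p]·Δt with Δt = 1.
t = 1: p = 0.64000 + (-0.19782) = 0.44218
t = 2: p = 0.44218 + (-0.04658) = 0.39560
t = 3: p = 0.39560 + (-0.02269) = 0.37290
t = 4: p = 0.37290 + (-0.01268) = 0.36023

0.360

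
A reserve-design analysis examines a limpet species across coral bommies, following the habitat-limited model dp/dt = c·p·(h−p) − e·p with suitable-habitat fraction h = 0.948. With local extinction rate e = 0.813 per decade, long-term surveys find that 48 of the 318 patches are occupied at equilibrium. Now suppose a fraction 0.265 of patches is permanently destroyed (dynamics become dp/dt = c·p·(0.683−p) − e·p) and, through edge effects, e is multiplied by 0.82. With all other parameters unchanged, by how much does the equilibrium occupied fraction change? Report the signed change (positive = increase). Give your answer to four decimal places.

Observed p* = 48/318 = 0.15094.
Balance c(h−p*) = e gives c = e/(0.948 − 0.15094) = 0.813/0.79706 = 1.02000.
New p* = 0.683 − e/c = 0.683 − 0.66666/1.02000 = 0.02941.
Δp* = 0.02941 − 0.15094 = -0.12153.

-0.1215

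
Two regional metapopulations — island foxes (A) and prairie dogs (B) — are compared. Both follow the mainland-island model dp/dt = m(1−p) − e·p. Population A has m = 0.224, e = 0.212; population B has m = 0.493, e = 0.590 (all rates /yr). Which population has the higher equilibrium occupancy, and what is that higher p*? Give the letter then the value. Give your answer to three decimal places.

A, 0.514

A: p*_A = m/(m+e) = 0.224/0.4360 = 0.5138.
B: p*_B = 0.493/1.0830 = 0.4552.
A is higher at 0.5138.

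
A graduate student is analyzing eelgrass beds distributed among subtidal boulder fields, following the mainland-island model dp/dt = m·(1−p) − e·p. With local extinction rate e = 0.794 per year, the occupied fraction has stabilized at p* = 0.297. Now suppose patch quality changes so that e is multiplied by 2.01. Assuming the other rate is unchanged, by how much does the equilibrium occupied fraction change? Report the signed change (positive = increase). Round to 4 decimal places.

-0.1233

Balance m(1−p*) = e·p* gives m = e·p*/(1−p*) = 0.794×0.29700/0.70300 = 0.33545.
New p* = m/(m+e) = 0.33545/(0.33545+1.59594) = 0.17368.
Δp* = 0.17368 − 0.29700 = -0.12332.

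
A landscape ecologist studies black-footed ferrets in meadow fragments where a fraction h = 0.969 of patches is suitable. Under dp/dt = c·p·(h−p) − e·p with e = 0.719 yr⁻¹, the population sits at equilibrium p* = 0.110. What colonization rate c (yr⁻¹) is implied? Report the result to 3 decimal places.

0.837

At equilibrium c(h−p*) = e, so c = e/(h−p*).
c = 0.719/(0.969 − 0.110) = 0.719/0.8590 = 0.8370.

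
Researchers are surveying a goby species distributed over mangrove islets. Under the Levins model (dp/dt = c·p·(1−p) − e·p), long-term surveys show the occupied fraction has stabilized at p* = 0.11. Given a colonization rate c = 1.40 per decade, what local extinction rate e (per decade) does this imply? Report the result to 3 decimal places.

1.246

At equilibrium c(1−p*) = e.
e = 1.40 × (1 − 0.11) = 1.40 × 0.8900 = 1.2460.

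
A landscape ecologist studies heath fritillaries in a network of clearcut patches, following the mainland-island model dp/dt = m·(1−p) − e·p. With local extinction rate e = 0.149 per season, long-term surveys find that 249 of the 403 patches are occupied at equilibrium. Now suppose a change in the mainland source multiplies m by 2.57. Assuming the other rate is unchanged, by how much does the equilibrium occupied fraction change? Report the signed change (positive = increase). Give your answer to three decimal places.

Observed p* = 249/403 = 0.61787.
Balance m(1−p*) = e·p* gives m = e·p*/(1−p*) = 0.149×0.61787/0.38213 = 0.24092.
New p* = m/(m+e) = 0.61916/(0.61916+0.14900) = 0.80603.
Δp* = 0.80603 − 0.61787 = +0.18816.

0.188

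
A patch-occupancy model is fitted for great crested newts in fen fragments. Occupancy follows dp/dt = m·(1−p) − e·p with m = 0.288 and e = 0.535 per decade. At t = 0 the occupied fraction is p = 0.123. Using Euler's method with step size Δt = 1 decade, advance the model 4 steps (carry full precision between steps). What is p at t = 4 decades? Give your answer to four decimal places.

0.3497

Update rule: p ← p + [m·(1−p) − e·p]·Δt with Δt = 1.
  1  |  dp/dt·Δt = +0.186771  |  p_1 = 0.309771
  2  |  dp/dt·Δt = +0.033058  |  p_2 = 0.342829
  3  |  dp/dt·Δt = +0.005851  |  p_3 = 0.348681
  4  |  dp/dt·Δt = +0.001036  |  p_4 = 0.349717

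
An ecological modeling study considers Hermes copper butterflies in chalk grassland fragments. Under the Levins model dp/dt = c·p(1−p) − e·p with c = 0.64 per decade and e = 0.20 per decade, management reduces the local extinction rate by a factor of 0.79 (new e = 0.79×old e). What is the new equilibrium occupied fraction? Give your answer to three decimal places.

Before: p* = 1 − 0.20/0.64 = 0.6875.
After the change, c = 0.64, e = 0.158, so p* = 1 − 0.158/0.64 = 0.7531.

0.753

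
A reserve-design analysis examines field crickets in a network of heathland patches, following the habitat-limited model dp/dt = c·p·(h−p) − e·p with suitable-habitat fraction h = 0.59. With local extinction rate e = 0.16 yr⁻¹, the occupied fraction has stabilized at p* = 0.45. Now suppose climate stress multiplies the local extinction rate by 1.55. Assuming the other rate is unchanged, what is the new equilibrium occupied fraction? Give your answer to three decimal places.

0.373

Balance c(h−p*) = e gives c = e/(0.59 − 0.45000) = 0.16/0.14000 = 1.14286.
New p* = 0.59 − e/c = 0.59 − 0.24800/1.14286 = 0.37300.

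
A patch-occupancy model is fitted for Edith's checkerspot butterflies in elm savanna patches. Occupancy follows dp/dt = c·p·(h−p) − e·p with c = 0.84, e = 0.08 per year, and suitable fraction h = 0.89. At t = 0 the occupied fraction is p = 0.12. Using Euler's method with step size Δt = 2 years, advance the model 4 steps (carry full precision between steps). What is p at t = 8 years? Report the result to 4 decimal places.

0.8082

Update rule: p ← p + [c·p·(h−p) − e·p]·Δt with Δt = 2.
t = 2: p = 0.12000 + (+0.13603) = 0.25603
t = 4: p = 0.25603 + (+0.23173) = 0.48776
t = 6: p = 0.48776 + (+0.25157) = 0.73933
t = 8: p = 0.73933 + (+0.06885) = 0.80818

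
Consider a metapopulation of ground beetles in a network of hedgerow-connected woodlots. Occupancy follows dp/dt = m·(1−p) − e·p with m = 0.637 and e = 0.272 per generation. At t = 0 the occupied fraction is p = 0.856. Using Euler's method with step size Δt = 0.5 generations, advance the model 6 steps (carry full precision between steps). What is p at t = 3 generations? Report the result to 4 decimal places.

Update rule: p ← p + [m·(1−p) − e·p]·Δt with Δt = 0.5.
  1  |  dp/dt·Δt = -0.070552  |  p_1 = 0.785448
  2  |  dp/dt·Δt = -0.038486  |  p_2 = 0.746962
  3  |  dp/dt·Δt = -0.020994  |  p_3 = 0.725968
  4  |  dp/dt·Δt = -0.011452  |  p_4 = 0.714515
  5  |  dp/dt·Δt = -0.006247  |  p_5 = 0.708268
  6  |  dp/dt·Δt = -0.003408  |  p_6 = 0.704860

0.7049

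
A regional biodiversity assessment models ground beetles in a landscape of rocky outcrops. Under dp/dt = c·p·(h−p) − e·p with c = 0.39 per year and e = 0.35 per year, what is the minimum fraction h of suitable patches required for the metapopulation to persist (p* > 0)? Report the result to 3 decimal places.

p* = h − e/c is positive only when h > e/c.
h_min = e/c = 0.35/0.39 = 0.8974.

0.897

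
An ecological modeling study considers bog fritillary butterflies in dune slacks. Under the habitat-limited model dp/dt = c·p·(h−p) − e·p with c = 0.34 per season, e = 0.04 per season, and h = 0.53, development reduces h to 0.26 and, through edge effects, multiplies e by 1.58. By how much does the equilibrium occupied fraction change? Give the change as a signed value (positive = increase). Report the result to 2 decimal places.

Before: p* = h − e/c = 0.53 − 0.04/0.34 = 0.53 − 0.1176 = 0.4124.
After: c = 0.34, e = 0.0632, h = 0.26; p* = 0.26 − 0.0632/0.34 = 0.0741.
Δp* = 0.0741 − 0.4124 = -0.3382.

-0.34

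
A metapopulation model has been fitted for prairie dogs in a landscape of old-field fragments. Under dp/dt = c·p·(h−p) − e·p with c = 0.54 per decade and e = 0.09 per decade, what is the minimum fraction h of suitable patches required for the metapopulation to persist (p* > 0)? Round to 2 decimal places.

p* = h − e/c is positive only when h > e/c.
h_min = e/c = 0.09/0.54 = 0.1667.

0.17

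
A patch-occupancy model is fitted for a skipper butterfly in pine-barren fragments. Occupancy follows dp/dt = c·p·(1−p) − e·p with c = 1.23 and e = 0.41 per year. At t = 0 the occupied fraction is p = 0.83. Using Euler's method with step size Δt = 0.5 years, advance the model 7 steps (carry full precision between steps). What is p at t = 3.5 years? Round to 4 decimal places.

Update rule: p ← p + [c·p·(1−p) − e·p]·Δt with Δt = 0.5.
p: 0.83000 → 0.74663  (Δp = -0.08337)
p: 0.74663 → 0.70991  (Δp = -0.03672)
p: 0.70991 → 0.69103  (Δp = -0.01888)
p: 0.69103 → 0.68068  (Δp = -0.01035)
p: 0.68068 → 0.67481  (Δp = -0.00586)
p: 0.67481 → 0.67143  (Δp = -0.00338)
p: 0.67143 → 0.66946  (Δp = -0.00197)

0.6695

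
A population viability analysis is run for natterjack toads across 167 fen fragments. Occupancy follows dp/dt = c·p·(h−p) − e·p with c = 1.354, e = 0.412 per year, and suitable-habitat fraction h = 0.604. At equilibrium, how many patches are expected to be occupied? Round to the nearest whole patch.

p* = h − e/c = 0.604 − 0.3043 = 0.2997.
Expected occupied patches = N × p* = 167 × 0.2997 = 50.05 ≈ 50.

50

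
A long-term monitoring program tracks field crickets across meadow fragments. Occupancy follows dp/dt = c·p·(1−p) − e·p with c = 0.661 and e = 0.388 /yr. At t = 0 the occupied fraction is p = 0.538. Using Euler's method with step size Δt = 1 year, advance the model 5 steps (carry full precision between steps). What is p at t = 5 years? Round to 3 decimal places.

0.432

Update rule: p ← p + [c·p·(1−p) − e·p]·Δt with Δt = 1.
step 1: Δp = -0.04445, p = 0.49355
step 2: Δp = -0.02628, p = 0.46728
step 3: Δp = -0.01676, p = 0.45052
step 4: Δp = -0.01117, p = 0.43935
step 5: Δp = -0.00765, p = 0.43170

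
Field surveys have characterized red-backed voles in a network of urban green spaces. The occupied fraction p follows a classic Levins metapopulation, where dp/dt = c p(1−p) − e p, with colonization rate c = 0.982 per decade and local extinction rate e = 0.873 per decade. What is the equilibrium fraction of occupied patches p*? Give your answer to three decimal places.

0.111

At equilibrium, colonization balances extinction: c·p*·(1−p*) = e·p*.
So p* = 1 − e/c = 1 − 0.873/0.982 = 1 − 0.8890 = 0.1110.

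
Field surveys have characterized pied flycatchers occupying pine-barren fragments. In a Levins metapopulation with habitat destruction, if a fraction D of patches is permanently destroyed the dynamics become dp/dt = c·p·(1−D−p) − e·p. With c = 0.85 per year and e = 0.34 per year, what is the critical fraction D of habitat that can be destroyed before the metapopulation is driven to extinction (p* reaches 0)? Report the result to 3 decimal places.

0.600

The nontrivial equilibrium is p* = (1−D) − e/c; extinction occurs when this hits zero.
So D_crit = 1 − e/c = 1 − 0.34/0.85 = 1 − 0.4000 = 0.6000.
Note this equals the original equilibrium occupancy — the Levins extinction-debt result.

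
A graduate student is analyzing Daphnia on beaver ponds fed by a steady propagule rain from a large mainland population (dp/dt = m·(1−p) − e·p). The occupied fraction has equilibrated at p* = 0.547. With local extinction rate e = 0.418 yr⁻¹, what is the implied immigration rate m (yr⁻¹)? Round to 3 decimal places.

0.505

At equilibrium m(1−p*) = e·p*, so m = e·p*/(1−p*).
m = 0.418 × 0.547 / 0.4530 = 0.2286/0.4530 = 0.5047.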